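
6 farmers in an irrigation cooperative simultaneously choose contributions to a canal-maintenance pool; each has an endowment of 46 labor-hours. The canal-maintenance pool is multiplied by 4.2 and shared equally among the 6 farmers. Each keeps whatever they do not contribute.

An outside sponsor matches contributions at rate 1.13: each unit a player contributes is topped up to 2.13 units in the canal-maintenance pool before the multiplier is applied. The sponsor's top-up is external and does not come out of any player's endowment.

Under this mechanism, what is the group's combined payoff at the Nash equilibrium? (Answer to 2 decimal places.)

With the mechanism, a contributed unit returns 4.2 × 2.13 / 6 = 1.4910 per unit of net cost to the contributor — now above 1 — so contributing fully is weakly dominant for every player.
So the Nash equilibrium is full contribution by all 6; the group earns 4.2 × 2.13 × 276 = 2469.10.

2469.10 labor-hours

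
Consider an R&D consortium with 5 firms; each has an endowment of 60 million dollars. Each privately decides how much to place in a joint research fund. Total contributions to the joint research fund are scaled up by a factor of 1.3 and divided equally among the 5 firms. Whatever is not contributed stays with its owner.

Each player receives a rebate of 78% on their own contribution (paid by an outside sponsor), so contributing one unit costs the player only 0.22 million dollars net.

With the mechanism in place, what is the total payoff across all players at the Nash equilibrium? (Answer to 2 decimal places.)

624.00 million dollars

Under the mechanism each unit contributed yields (1.3/5) / 0.22 = 1.1818 back to its contributor per unit of net cost, which exceeds 1, making full contribution the dominant choice for everyone.
At the Nash equilibrium everyone contributes 60. Group total payoff = 5 × (60 × 0.78 + 1.3 × 60) = 624.00.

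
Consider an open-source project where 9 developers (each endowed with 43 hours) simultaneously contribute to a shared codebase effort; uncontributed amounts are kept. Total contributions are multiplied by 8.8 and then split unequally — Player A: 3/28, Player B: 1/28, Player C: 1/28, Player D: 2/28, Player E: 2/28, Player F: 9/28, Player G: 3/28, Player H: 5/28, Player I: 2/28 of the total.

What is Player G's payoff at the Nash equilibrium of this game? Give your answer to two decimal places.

Player j's private return per contributed unit is 8.8 × (j's share). Contributing is weakly dominant for j when that share is at least 1/8.8 = 0.1136, and contributing 0 is dominant otherwise.
Player F and Player H are above the threshold, contributing 43 each; the remaining 7 contribute 0. Total contributed: 86.
Player G keeps 43 and receives 8.8 × 86 × 3/28 = 81.09 from the shared codebase effort, for a payoff of 124.09.

124.09 hours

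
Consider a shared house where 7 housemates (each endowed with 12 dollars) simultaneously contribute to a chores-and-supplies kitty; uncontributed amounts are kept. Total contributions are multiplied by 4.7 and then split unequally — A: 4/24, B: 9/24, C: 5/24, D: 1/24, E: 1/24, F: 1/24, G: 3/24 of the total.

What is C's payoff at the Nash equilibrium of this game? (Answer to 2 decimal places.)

Player j's private return per contributed unit is 4.7 × (j's share). Contributing is weakly dominant for j when that share is at least 1/4.7 = 0.2128, and contributing 0 is dominant otherwise.
Only B (9/24) clears that bar, contributing 12; the remaining 6 contribute 0. Total contributed: 12.
C keeps 12 and receives 4.7 × 12 × 5/24 = 11.75 from the chores-and-supplies kitty, for a payoff of 23.75.

23.75 dollars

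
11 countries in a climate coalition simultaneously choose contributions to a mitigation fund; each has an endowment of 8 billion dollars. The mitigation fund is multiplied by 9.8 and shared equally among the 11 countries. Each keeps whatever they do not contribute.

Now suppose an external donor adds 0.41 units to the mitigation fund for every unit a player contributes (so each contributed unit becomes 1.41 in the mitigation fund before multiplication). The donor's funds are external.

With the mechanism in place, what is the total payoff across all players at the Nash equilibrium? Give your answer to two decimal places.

1215.98 billion dollars

With the mechanism, a contributed unit returns 9.8 × 1.41 / 11 = 1.2562 per unit of net cost to the contributor — now above 1 — so contributing fully is weakly dominant for every player.
So the Nash equilibrium is full contribution by all 11; the group earns 9.8 × 1.41 × 88 = 1215.98.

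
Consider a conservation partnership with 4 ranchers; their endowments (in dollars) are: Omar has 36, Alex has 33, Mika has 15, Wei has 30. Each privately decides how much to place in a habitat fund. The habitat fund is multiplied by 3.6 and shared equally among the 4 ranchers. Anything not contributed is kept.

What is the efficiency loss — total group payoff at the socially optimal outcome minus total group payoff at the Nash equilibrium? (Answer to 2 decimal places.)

The private return per contributed unit is 3.6/4 = 0.9000 < 1 for every player regardless of endowment, so the Nash equilibrium is zero contribution and the group total is Σ E_j = 36 + 33 + 15 + 30 = 114.
Each contributed unit returns 3.600 to the group, so the social optimum is full contribution by everyone: group total = 3.600 × 114 = 410.40.
Efficiency loss = (3.600 − 1) × 114 = 296.40.

296.40 dollars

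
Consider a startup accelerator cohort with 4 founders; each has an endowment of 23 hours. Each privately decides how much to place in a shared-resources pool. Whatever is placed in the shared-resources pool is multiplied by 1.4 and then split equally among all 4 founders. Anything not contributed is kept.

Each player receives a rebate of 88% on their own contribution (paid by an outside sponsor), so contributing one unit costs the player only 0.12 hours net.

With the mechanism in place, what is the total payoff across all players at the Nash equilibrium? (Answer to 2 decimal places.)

The effective private return per unit is now (1.4/4) / 0.12 = 2.9167 > 1, so every player's dominant strategy flips to full contribution.
So the Nash equilibrium is full contribution by all 4; the group earns 4 × (23 × 0.88 + 1.4 × 23) = 209.76.

209.76 hours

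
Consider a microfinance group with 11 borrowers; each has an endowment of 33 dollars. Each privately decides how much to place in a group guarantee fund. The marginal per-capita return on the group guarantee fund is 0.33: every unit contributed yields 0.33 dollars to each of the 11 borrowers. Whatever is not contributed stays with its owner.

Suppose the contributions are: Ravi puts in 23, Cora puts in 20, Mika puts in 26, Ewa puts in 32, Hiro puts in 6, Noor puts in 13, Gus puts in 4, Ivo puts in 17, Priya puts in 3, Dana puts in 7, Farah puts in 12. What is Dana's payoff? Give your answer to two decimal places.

Total contributed: 23 + 20 + 26 + 32 + 6 + 13 + 4 + 17 + 3 + 7 + 12 = 163.
Each receives 0.33 × 163 = 53.79 from the group guarantee fund.
Dana keeps 33 − 7 = 26, so Dana's payoff is 26 + 53.79 = 79.79.

79.79 dollars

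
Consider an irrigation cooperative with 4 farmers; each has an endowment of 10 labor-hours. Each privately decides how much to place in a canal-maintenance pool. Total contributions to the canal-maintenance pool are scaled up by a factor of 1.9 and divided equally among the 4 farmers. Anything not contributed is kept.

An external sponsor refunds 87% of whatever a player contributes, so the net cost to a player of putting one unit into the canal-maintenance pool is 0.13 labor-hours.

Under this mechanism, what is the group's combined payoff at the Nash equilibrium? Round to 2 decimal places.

The effective private return per unit is now (1.9/4) / 0.13 = 3.6538 > 1, so every player's dominant strategy flips to full contribution.
So the Nash equilibrium is full contribution by all 4; the group earns 4 × (10 × 0.87 + 1.9 × 10) = 110.80.

110.80 labor-hours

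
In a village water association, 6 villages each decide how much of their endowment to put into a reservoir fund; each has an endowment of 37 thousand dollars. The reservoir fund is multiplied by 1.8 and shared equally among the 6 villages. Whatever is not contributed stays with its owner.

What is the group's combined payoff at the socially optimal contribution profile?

399.60 thousand dollars

Each contributed unit returns 1.800 to the group as a whole (0.3000 to each of 6 players), which exceeds 1, so the social optimum is full contribution: group total = 1.800 × 222 = 399.60.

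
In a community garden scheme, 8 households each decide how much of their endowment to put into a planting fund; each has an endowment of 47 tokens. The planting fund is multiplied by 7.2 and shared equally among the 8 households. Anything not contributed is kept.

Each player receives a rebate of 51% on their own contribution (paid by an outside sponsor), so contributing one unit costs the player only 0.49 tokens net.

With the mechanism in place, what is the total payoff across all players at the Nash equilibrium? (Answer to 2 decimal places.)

2898.96 tokens

With the mechanism, a contributed unit returns (7.2/8) / 0.49 = 1.8367 per unit of net cost to the contributor — now above 1 — so contributing fully is weakly dominant for every player.
So the Nash equilibrium is full contribution by all 8; the group earns 8 × (47 × 0.51 + 7.2 × 47) = 2898.96.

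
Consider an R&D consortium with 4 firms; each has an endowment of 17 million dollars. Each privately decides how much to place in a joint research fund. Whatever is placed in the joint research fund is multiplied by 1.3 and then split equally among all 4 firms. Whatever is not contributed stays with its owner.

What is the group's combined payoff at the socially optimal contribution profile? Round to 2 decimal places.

Each contributed unit returns 1.300 to the group as a whole (0.3250 to each of 4 players), which exceeds 1, so the social optimum is full contribution: group total = 1.300 × 68 = 88.40.

88.40 million dollars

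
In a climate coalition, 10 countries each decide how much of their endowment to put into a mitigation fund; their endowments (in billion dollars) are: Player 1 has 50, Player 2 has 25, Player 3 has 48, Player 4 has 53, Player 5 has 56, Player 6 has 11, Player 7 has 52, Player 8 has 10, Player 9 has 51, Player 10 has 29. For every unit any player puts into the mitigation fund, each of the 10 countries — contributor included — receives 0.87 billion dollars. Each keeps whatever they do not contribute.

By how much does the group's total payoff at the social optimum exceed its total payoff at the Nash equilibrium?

The private return per contributed unit is 0.87 < 1 for everyone, so the Nash equilibrium is zero contribution and the group total is Σ E_j = 50 + 25 + 48 + 53 + 56 + 11 + 52 + 10 + 51 + 29 = 385.
Each contributed unit returns 8.700 to the group, so the social optimum is full contribution by everyone: group total = 8.700 × 385 = 3349.50.
Efficiency loss = (8.700 − 1) × 385 = 2964.50.

2964.50 billion dollars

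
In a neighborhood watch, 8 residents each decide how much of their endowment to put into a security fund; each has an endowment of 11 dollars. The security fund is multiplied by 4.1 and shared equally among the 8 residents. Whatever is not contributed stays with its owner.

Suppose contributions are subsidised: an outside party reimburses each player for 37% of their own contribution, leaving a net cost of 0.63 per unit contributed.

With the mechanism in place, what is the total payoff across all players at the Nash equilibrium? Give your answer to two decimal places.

88.00 dollars

Even with the mechanism, each unit contributed returns only (4.1/8) / 0.63 = 0.8135 per unit of net cost, so contributing nothing is still dominant.
Everyone keeps their endowment and the group total is 8 × 11 = 88.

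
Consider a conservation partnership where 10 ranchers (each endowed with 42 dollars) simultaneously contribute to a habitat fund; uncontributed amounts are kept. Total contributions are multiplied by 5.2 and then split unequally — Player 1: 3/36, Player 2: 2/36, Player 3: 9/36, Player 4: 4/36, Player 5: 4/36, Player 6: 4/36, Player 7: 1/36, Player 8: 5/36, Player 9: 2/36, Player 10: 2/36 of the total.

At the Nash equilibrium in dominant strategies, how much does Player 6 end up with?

Player j's private return per contributed unit is 5.2 × (j's share). Contributing is weakly dominant for j when that share is at least 1/5.2 = 0.1923, and contributing 0 is dominant otherwise.
Player 3 alone (share 9/36) is above the threshold, contributing 42; the remaining 9 contribute 0. Total contributed: 42.
Player 6 keeps 42 and receives 5.2 × 42 × 4/36 = 24.27 from the habitat fund, for a payoff of 66.27.

66.27 dollars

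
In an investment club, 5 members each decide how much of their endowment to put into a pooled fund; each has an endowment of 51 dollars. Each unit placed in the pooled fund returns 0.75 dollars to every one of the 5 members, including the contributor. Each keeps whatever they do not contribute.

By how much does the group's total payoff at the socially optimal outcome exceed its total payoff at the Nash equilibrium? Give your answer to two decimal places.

The private return per contributed unit is 0.75 < 1, so contributing 0 is dominant for every player. At the Nash equilibrium everyone keeps their 51, and the group total is 5 × 51 = 255.
Each contributed unit returns 3.750 to the group as a whole (0.75 to each of 5 players), which exceeds 1, so the social optimum is full contribution: group total = 3.750 × 255 = 956.25.
Efficiency loss = 956.25 − 255 = 701.25.

701.25 dollars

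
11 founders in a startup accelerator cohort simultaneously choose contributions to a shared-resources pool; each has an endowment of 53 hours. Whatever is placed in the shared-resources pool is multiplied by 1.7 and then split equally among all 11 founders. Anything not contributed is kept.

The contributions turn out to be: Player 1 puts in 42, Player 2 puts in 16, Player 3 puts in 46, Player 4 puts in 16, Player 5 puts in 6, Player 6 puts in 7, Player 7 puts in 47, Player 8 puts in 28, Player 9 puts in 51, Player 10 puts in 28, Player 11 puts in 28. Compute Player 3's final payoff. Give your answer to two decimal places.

55.68 hours

Total contributed: 42 + 16 + 46 + 16 + 6 + 7 + 47 + 28 + 51 + 28 + 28 = 315.
Each receives 1.7 × 315 / 11 = 48.68 from the shared-resources pool.
Player 3 keeps 53 − 46 = 7, so Player 3's payoff is 7 + 48.68 = 55.68.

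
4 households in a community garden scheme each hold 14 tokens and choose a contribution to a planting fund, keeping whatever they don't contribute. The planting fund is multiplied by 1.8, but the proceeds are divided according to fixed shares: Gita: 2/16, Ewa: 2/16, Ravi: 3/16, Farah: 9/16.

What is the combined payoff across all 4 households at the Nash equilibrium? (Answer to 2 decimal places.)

Player j's private return per contributed unit is 1.8 × (j's share). Contributing is weakly dominant for j when that share is at least 1/1.8 = 0.5556, and contributing 0 is dominant otherwise.
Only Farah (9/16) clears that bar, contributing 14; the remaining 3 contribute 0. Total contributed: 14.
The planting fund pays out 1.8 × 14 = 25.20 in total (split across the unequal shares, but the aggregate is all that matters for the group sum).
The 3 free-riders keep 14 each, adding 42. Group total = 42 + 25.20 = 67.20.

67.20 tokens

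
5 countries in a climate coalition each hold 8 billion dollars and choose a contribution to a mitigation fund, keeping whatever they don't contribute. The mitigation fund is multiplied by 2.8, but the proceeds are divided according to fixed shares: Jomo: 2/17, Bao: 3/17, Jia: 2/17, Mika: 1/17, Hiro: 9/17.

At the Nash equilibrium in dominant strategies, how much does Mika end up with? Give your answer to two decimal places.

9.32 billion dollars

A player with share s gets back 2.8·s per unit contributed, so full contribution is dominant for anyone with s > 1/2.8 = 0.3571 and zero contribution is dominant for anyone below.
Hiro alone (share 9/17) is above the threshold, contributing 8; the remaining 4 contribute 0. Total contributed: 8.
Mika keeps 8 and receives 2.8 × 8 × 1/17 = 1.32 from the mitigation fund, for a payoff of 9.32.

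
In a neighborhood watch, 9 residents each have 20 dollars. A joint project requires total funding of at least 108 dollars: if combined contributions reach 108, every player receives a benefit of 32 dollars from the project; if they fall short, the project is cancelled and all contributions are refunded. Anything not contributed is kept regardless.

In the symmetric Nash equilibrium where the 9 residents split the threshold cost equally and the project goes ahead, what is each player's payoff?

40 dollars

Equal share of the threshold: 108/9 = 12.
At this profile no one gains by cutting their contribution: any cut drops the total below 108, the project is cancelled, contributions are refunded, and the deviator ends with 20, which is less than 20 − 12 + 32 = 40. Contributing more than 12 just wastes the excess. So contributing exactly 12 is a best response.
Each player's payoff: 20 − 12 + 32 = 40.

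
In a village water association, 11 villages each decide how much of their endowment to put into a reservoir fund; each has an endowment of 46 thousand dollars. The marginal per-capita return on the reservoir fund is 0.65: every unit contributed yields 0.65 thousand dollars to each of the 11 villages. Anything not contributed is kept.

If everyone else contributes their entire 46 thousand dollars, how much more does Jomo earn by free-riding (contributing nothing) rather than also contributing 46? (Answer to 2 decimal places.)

Switching from a contribution of 46 to 0 lets Jomo keep an extra 46 thousand dollars, but lowers the reservoir fund by 46, which costs Jomo their own share of that drop: 0.65 × 46 = 29.90.
Net gain = 46 − 29.90 = 16.10. The private return per contributed unit (0.65) is below 1, so free-riding is indeed the best response regardless of what the others do.

16.10 thousand dollars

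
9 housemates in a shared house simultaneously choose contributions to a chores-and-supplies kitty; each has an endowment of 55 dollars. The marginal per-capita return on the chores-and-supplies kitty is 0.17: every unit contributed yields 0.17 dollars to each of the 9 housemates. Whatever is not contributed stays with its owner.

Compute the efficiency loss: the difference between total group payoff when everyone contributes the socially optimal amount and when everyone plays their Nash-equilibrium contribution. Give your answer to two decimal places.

The private return per contributed unit is 0.17 < 1, so contributing 0 is dominant for every player. At the Nash equilibrium everyone keeps their 55, and the group total is 9 × 55 = 495.
Each contributed unit returns 1.530 to the group as a whole (0.17 to each of 9 players), which exceeds 1, so the social optimum is full contribution: group total = 1.530 × 495 = 757.35.
Efficiency loss = 757.35 − 495 = 262.35.

262.35 dollars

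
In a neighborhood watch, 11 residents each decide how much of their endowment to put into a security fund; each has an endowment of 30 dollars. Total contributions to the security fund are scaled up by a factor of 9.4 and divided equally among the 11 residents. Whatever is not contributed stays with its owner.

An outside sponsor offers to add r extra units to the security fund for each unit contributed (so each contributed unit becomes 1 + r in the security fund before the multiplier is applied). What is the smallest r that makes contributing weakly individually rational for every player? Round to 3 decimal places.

0.170

With matching at rate r, one contributed unit becomes (1 + r) in the security fund and returns 9.4 × (1 + r) / 11 to the contributor.
Setting this equal to 1: 1 + r = 11/9.4 = 1.1702.
So the minimum matching rate is r = 1.1702 − 1 = 0.170.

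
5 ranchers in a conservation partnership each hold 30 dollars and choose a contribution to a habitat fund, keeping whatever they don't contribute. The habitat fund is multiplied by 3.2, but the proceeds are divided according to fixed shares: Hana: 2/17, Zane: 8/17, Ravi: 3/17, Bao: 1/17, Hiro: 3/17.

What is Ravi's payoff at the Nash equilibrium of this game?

Each unit j contributes comes back to j as 3.2 × (j's share), so j prefers to contribute only if that share exceeds 1/3.2 = 0.3125; otherwise keeping the unit dominates.
Zane alone (share 8/17) is above the threshold, contributing 30; the remaining 4 contribute 0. Total contributed: 30.
Ravi keeps 30 and receives 3.2 × 30 × 3/17 = 16.94 from the habitat fund, for a payoff of 46.94.

46.94 dollars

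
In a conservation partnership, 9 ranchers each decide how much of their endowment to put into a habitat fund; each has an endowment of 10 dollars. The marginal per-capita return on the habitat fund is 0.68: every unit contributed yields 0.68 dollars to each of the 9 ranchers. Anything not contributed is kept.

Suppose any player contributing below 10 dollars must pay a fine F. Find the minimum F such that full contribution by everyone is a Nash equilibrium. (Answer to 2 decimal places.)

3.20 dollars

Given the others contribute fully, the best deviation is to contribute 0 (any partial contribution still incurs the fine and gives up units whose private return 0.68 is below 1).
Deviating from 10 to 0 saves 10 dollars but forfeits the deviator's share of the drop in the habitat fund: 0.68 × 10 = 6.80.
So the deviation gain is 10 − 6.80 = 3.20, and the fine must be at least 3.20 dollars to wipe it out.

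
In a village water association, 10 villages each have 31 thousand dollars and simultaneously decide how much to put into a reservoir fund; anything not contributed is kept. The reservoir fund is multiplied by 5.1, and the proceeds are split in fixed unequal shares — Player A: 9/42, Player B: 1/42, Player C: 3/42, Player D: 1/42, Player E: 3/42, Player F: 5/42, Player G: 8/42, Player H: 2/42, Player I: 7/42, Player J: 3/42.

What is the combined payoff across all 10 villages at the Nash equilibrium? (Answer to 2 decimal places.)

437.10 thousand dollars

Each unit j contributes comes back to j as 5.1 × (j's share), so j prefers to contribute only if that share exceeds 1/5.1 = 0.1961; otherwise keeping the unit dominates.
Only Player A (9/42) clears that bar, contributing 31; the remaining 9 contribute 0. Total contributed: 31.
The reservoir fund pays out 5.1 × 31 = 158.10 in total (split across the unequal shares, but the aggregate is all that matters for the group sum).
The 9 free-riders keep 31 each, adding 279. Group total = 279 + 158.10 = 437.10.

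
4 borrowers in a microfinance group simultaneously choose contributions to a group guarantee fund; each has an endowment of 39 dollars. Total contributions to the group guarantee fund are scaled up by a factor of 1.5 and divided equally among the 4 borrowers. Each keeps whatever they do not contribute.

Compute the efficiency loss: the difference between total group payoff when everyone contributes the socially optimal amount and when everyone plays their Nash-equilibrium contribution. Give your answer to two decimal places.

Each contributed unit returns 1.5/4 = 0.3750 to its contributor — below 1 — so contributing 0 is dominant for every player. At the Nash equilibrium everyone keeps their 39, and the group total is 4 × 39 = 156.
Each contributed unit returns 1.500 to the group as a whole (0.3750 to each of 4 players), which exceeds 1, so the social optimum is full contribution: group total = 1.500 × 156 = 234.00.
Efficiency loss = 234.00 − 156 = 78.00.

78.00 dollars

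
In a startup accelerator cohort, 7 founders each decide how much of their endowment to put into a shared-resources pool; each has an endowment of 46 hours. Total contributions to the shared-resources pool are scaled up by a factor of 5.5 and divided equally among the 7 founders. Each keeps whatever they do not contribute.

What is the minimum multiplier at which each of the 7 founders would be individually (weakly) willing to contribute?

7

A contributed unit returns (multiplier)/7 to its contributor.
This reaches 1 exactly when the multiplier is 7.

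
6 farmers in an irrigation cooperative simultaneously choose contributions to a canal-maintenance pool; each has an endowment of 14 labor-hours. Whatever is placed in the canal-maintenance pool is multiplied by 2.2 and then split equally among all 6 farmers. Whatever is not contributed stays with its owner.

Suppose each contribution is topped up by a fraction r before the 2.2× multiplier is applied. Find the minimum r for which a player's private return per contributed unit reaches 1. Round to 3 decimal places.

1.727

With matching at rate r, one contributed unit becomes (1 + r) in the canal-maintenance pool and returns 2.2 × (1 + r) / 6 to the contributor.
Setting this equal to 1: 1 + r = 6/2.2 = 2.7273.
So the minimum matching rate is r = 2.7273 − 1 = 1.727.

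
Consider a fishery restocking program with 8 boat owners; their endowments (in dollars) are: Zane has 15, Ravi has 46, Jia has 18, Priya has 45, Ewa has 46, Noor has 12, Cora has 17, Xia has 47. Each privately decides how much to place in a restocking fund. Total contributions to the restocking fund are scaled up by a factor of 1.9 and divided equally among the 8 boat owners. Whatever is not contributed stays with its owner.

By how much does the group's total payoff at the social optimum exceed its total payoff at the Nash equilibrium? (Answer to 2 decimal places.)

The private return per contributed unit is 1.9/8 = 0.2375 < 1 for every player regardless of endowment, so the Nash equilibrium is zero contribution and the group total is Σ E_j = 15 + 46 + 18 + 45 + 46 + 12 + 17 + 47 = 246.
Each contributed unit returns 1.900 to the group, so the social optimum is full contribution by everyone: group total = 1.900 × 246 = 467.40.
Efficiency loss = (1.900 − 1) × 246 = 221.40.

221.40 dollars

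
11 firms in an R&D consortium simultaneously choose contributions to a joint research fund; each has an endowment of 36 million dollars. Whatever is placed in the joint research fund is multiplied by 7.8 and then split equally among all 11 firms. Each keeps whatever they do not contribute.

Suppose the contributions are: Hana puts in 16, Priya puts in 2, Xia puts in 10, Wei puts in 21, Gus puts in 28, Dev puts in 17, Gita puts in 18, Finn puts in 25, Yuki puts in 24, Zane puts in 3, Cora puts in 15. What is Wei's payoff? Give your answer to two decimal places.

Total contributed: 16 + 2 + 10 + 21 + 28 + 17 + 18 + 25 + 24 + 3 + 15 = 179.
Each receives 7.8 × 179 / 11 = 126.93 from the joint research fund.
Wei keeps 36 − 21 = 15, so Wei's payoff is 15 + 126.93 = 141.93.

141.93 million dollars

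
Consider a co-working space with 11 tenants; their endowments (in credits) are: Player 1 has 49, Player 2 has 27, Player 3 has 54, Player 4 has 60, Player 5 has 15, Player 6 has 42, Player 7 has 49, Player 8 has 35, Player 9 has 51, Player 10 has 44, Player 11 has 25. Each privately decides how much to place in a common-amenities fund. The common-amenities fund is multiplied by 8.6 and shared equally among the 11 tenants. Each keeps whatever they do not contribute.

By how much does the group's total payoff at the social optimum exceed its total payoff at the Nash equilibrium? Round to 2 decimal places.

The private return per contributed unit is 8.6/11 = 0.7818 < 1 for every player regardless of endowment, so the Nash equilibrium is zero contribution and the group total is Σ E_j = 49 + 27 + 54 + 60 + 15 + 42 + 49 + 35 + 51 + 44 + 25 = 451.
Each contributed unit returns 8.600 to the group, so the social optimum is full contribution by everyone: group total = 8.600 × 451 = 3878.60.
Efficiency loss = (8.600 − 1) × 451 = 3427.60.

3427.60 credits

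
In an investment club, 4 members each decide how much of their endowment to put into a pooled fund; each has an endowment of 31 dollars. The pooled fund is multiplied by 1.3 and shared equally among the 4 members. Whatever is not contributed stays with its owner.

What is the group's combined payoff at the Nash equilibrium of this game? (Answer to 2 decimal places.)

124.00 dollars

Each contributed unit returns 1.3/4 = 0.3250 to its contributor — below 1 — so contributing 0 is dominant for every player. At the Nash equilibrium everyone keeps their 31, and the group total is 4 × 31 = 124.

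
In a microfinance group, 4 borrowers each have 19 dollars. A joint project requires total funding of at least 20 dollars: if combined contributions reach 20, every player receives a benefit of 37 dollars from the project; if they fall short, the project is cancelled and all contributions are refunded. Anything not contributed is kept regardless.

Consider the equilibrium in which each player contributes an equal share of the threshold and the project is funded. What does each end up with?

Equal share of the threshold: 20/4 = 5.
At this profile no one gains by cutting their contribution: any cut drops the total below 20, the project is cancelled, contributions are refunded, and the deviator ends with 19, which is less than 19 − 5 + 37 = 51. Contributing more than 5 just wastes the excess. So contributing exactly 5 is a best response.
Each player's payoff: 19 − 5 + 37 = 51.

51 dollars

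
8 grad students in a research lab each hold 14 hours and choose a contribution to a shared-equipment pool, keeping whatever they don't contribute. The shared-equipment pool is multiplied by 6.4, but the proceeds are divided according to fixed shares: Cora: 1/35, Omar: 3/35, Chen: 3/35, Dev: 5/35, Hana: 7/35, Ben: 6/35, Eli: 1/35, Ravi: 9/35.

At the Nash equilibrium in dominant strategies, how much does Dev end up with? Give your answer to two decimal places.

Each unit j contributes comes back to j as 6.4 × (j's share), so j prefers to contribute only if that share exceeds 1/6.4 = 0.1563; otherwise keeping the unit dominates.
The shares above 0.1563 belong to Hana, Ben and Ravi, contributing 14 each; the remaining 5 contribute 0. Total contributed: 42.
Dev keeps 14 and receives 6.4 × 42 × 5/35 = 38.40 from the shared-equipment pool, for a payoff of 52.40.

52.40 hours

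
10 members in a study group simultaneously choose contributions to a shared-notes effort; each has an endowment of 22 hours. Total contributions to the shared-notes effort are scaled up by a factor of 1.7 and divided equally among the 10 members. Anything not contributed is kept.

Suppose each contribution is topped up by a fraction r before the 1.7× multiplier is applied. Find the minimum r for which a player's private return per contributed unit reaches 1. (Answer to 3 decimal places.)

4.882

With matching at rate r, one contributed unit becomes (1 + r) in the shared-notes effort and returns 1.7 × (1 + r) / 10 to the contributor.
Setting this equal to 1: 1 + r = 10/1.7 = 5.8824.
So the minimum matching rate is r = 5.8824 − 1 = 4.882.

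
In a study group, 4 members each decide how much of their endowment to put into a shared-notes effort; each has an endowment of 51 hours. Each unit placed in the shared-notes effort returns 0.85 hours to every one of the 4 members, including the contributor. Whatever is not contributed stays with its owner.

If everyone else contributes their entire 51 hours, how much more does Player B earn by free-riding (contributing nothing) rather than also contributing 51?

Switching from a contribution of 51 to 0 lets Player B keep an extra 51 hours, but lowers the shared-notes effort by 51, which costs Player B their own share of that drop: 0.85 × 51 = 43.35.
Net gain = 51 − 43.35 = 7.65. The private return per contributed unit (0.85) is below 1, so free-riding is indeed the best response regardless of what the others do.

7.65 hours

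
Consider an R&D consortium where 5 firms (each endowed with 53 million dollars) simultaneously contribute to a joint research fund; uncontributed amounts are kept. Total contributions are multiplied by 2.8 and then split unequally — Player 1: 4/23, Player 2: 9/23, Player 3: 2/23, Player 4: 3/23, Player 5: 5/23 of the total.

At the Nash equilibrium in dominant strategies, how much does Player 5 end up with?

85.26 million dollars

For player j, contributing a unit is worthwhile iff 2.8 × (j's share) ≥ 1, i.e. iff j's share is at least 0.3571.
Player 2 alone (share 9/23) is above the threshold, contributing 53; the remaining 4 contribute 0. Total contributed: 53.
Player 5 keeps 53 and receives 2.8 × 53 × 5/23 = 32.26 from the joint research fund, for a payoff of 85.26.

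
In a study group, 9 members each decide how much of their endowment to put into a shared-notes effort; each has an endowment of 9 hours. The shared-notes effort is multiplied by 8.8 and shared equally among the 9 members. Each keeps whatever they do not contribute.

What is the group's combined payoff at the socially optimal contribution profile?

712.80 hours

Each contributed unit returns 8.800 to the group as a whole (0.9778 to each of 9 players), which exceeds 1, so the social optimum is full contribution: group total = 8.800 × 81 = 712.80.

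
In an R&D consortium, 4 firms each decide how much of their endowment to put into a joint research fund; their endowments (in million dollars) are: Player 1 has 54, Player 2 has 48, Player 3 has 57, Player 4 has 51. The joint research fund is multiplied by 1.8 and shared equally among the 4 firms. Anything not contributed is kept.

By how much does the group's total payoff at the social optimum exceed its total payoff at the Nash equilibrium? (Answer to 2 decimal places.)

168.00 million dollars

The private return per contributed unit is 1.8/4 = 0.4500 < 1 for every player regardless of endowment, so the Nash equilibrium is zero contribution and the group total is Σ E_j = 54 + 48 + 57 + 51 = 210.
Each contributed unit returns 1.800 to the group, so the social optimum is full contribution by everyone: group total = 1.800 × 210 = 378.00.
Efficiency loss = (1.800 − 1) × 210 = 168.00.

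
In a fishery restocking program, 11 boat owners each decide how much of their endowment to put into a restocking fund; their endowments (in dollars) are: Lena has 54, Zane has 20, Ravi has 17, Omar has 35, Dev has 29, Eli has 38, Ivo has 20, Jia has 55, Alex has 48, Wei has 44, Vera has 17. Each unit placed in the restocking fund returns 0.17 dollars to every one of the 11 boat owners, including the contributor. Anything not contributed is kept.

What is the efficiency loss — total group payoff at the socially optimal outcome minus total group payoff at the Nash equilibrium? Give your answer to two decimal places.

327.99 dollars

The private return per contributed unit is 0.17 < 1 for everyone, so the Nash equilibrium is zero contribution and the group total is Σ E_j = 54 + 20 + 17 + 35 + 29 + 38 + 20 + 55 + 48 + 44 + 17 = 377.
Each contributed unit returns 1.870 to the group, so the social optimum is full contribution by everyone: group total = 1.870 × 377 = 704.99.
Efficiency loss = (1.870 − 1) × 377 = 327.99.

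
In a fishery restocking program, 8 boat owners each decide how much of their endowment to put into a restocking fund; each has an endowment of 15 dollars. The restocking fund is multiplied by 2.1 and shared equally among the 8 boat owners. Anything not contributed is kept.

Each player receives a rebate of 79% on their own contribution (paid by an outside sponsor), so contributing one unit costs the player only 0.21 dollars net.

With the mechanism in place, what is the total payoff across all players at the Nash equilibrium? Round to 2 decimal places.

346.80 dollars

The effective private return per unit is now (2.1/8) / 0.21 = 1.2500 > 1, so every player's dominant strategy flips to full contribution.
At the Nash equilibrium everyone contributes 15. Group total payoff = 8 × (15 × 0.79 + 2.1 × 15) = 346.80.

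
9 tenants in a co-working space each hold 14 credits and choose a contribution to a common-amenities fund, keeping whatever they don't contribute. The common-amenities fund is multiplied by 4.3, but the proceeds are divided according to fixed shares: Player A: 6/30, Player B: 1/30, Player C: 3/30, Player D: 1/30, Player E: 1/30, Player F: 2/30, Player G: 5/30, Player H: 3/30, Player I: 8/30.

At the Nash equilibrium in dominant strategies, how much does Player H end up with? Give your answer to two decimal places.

Player j's private return per contributed unit is 4.3 × (j's share). Contributing is weakly dominant for j when that share is at least 1/4.3 = 0.2326, and contributing 0 is dominant otherwise.
Player I alone (share 8/30) is above the threshold, contributing 14; the remaining 8 contribute 0. Total contributed: 14.
Player H keeps 14 and receives 4.3 × 14 × 3/30 = 6.02 from the common-amenities fund, for a payoff of 20.02.

20.02 credits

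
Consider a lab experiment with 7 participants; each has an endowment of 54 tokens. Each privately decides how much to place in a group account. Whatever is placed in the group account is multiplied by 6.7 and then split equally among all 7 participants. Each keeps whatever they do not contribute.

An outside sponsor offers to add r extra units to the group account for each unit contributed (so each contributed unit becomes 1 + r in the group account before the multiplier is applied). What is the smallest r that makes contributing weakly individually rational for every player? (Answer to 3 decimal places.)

With matching at rate r, one contributed unit becomes (1 + r) in the group account and returns 6.7 × (1 + r) / 7 to the contributor.
Setting this equal to 1: 1 + r = 7/6.7 = 1.0448.
So the minimum matching rate is r = 1.0448 − 1 = 0.045.

0.045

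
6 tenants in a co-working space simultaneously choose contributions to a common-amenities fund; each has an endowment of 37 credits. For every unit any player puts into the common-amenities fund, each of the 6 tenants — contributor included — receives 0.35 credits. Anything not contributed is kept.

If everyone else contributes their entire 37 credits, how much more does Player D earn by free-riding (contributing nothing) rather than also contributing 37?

Switching from a contribution of 37 to 0 lets Player D keep an extra 37 credits, but lowers the common-amenities fund by 37, which costs Player D their own share of that drop: 0.35 × 37 = 12.95.
Net gain = 37 − 12.95 = 24.05. The private return per contributed unit (0.35) is below 1, so free-riding is indeed the best response regardless of what the others do.

24.05 credits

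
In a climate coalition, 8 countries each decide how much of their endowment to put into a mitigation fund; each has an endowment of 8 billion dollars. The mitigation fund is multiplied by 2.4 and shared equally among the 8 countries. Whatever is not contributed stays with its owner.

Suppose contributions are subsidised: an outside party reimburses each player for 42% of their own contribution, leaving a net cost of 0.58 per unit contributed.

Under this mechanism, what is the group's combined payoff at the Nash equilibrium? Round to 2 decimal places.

Even with the mechanism, each unit contributed returns only (2.4/8) / 0.58 = 0.5172 per unit of net cost, so contributing nothing is still dominant.
Everyone keeps their endowment and the group total is 8 × 8 = 64.

64.00 billion dollars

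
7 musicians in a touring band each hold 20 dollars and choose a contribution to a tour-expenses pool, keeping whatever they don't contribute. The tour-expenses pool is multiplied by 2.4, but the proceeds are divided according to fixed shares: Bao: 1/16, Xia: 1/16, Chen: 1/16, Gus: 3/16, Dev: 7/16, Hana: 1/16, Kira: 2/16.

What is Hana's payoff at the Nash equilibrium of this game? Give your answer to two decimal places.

A player with share s gets back 2.4·s per unit contributed, so full contribution is dominant for anyone with s > 1/2.4 = 0.4167 and zero contribution is dominant for anyone below.
Only Dev (7/16) clears that bar, contributing 20; the remaining 6 contribute 0. Total contributed: 20.
Hana keeps 20 and receives 2.4 × 20 × 1/16 = 3.00 from the tour-expenses pool, for a payoff of 23.00.

23.00 dollars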